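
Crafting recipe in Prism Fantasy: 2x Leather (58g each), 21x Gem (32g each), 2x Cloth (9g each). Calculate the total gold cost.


Cost breakdown:
  Leather: 2 * 58 = 116
  Gem: 21 * 32 = 672
  Cloth: 2 * 9 = 18
Total = 116 + 672 + 18 = 806

806 gold


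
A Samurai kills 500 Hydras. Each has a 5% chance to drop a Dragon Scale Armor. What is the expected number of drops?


Expected drops = kills * (drop_rate / 100)
= 500 * (5 / 100)
= 500 * 0.05
= 25.0

25.0 drops


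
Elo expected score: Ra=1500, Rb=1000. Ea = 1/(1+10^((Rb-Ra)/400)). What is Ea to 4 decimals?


Elo expected score: Ea = 1/(1 + 10^((Rb-Ra)/400))
Rb - Ra = 1000 - 1500 = -500
(Rb-Ra)/400 = -500/400 = -1.25
10^-1.25 = 0.056234
Ea = 1/(1 + 0.056234) = 1/1.056234 = 0.9468

0.9468


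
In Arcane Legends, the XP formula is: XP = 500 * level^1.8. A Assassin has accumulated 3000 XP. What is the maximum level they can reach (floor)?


XP = 500 * level^1.8, so level = (XP / 500)^(1/1.8)
= (3000 / 500)^(1/1.8)
= 6.0^0.5556
= 2.7059
Floor: level = 2

level 2


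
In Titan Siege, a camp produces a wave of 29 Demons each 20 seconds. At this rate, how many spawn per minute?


Spawns per minute = count * (60 / interval)
= 29 * (60 / 20)
= 29 * 3.0
= 87.0

87.0 per minute


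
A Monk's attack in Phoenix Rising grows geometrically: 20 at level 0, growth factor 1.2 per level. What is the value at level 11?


value = base * growth^level
= 20 * 1.2^11
= 20 * 7.430084
= 148.60

148.60 attack


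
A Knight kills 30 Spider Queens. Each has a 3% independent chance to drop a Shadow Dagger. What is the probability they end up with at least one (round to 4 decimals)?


P(at least one) = 1 - P(none) = 1 - (1-p)^n
p = 3/100 = 0.03
1 - p = 0.97
(1 - p)^30 = 0.97^30 = 0.401007
P(at least one) = 1 - 0.401007 = 0.5990

0.5990


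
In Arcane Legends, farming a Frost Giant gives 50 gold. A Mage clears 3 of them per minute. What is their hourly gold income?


Gold per minute = 50 * 3 = 150
Gold per hour = 150 * 60 = 9000

9000 gold/hour


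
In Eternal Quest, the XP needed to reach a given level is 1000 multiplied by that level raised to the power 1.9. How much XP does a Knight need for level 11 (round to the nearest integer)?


XP = 1000 * level^1.9
Substitute level = 11:
XP = 1000 * 11^1.9
= 1000 * 95.202
= 95202

95202 XP


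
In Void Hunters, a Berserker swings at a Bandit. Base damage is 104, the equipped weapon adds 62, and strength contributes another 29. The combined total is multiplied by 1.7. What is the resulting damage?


Sum base + weapon + str = 104 + 62 + 29 = 195
Multiply by 1.7:
195 * 1.7 = 331.5

331.5 damage


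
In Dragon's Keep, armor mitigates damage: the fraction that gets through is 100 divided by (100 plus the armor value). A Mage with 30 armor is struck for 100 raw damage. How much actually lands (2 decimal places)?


actual = 100 * 100 / (100 + 30)
= 100 * 100 / 130
= 10000 / 130
= 76.92

76.92 damage


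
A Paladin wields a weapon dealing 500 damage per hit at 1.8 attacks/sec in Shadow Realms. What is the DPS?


DPS = damage * attack_speed
= 500 * 1.8
= 900.0

900.0 DPS


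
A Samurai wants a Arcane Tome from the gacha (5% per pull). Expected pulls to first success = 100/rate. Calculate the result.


Expected pulls for a geometric distribution = 1/p = 100 / rate%
= 100 / 5
= 20.0

20.0 pulls


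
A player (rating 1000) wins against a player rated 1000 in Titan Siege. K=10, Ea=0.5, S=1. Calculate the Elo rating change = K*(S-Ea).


Elo update: delta = K * (S - Ea), where S = 1 (wins)
S - Ea = 1 - 0.5 = 0.5
Rating change = 10 * 0.5
= 5.00

5.00 rating points


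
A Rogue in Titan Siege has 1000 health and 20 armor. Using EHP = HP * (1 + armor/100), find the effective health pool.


EHP = 1000 * (1 + 20/100)
= 1000 * (1 + 0.2)
= 1000 * 1.2
= 1200.0

1200.0 EHP


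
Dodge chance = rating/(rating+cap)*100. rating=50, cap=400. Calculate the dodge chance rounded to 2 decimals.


dodge% = 50 / (50 + 400) * 100
= 50 / 450 * 100
= 0.111111 * 100
= 11.11%

11.11%


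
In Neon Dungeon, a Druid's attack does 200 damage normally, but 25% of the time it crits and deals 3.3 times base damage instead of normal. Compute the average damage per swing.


E[dmg] = base * (1 + crit_chance * (crit_mult - 1))
cc as decimal = 25/100 = 0.25
cm - 1 = 3.3 - 1 = 2.3
Bonus factor = 0.25 * 2.3 = 0.575
Total multiplier = 1 + 0.575 = 1.575
Expected damage = 200 * 1.575 = 315.00

315.00 damage


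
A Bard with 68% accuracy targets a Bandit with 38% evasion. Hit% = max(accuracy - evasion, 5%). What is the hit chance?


accuracy - evasion = 68 - 38 = 30
Apply floor: max(30, 5) = 30
Hit chance = 30%

30%


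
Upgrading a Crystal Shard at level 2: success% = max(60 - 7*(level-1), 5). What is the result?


raw_rate = 60 - 7 * (2 - 1)
= 60 - 7 * 1
= 60 - 7
= 53
Apply floor: max(53, 5) = 53%

53%


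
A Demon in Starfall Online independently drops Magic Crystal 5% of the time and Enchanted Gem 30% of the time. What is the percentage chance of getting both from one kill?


For independent events, P(both) = P(A) * P(B)
= 5% * 30%
= 150 / 100 %
= 1.5%

1.5%


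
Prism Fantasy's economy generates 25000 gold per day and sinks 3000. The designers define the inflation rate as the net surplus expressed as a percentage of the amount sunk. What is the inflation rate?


Net gold = 25000 - 3000 = 22000
Inflation rate = net / sunk * 100 = 22000 / 3000 * 100
= 7.333333 * 100
= 733.33%

733.33%


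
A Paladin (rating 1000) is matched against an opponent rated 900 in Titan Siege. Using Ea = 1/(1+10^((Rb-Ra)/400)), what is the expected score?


Elo expected score: Ea = 1/(1 + 10^((Rb-Ra)/400))
Rb - Ra = 900 - 1000 = -100
(Rb-Ra)/400 = -100/400 = -0.25
10^-0.25 = 0.562341
Ea = 1/(1 + 0.562341) = 1/1.562341 = 0.6401

0.6401


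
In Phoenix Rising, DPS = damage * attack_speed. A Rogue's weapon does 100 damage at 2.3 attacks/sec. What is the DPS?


DPS = damage * attack_speed
= 100 * 2.3
= 230.0

230.0 DPS


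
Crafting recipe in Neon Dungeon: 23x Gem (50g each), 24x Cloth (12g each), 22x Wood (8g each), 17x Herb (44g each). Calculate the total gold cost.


Cost breakdown:
  Gem: 23 * 50 = 1150
  Cloth: 24 * 12 = 288
  Wood: 22 * 8 = 176
  Herb: 17 * 44 = 748
Total = 1150 + 288 + 176 + 748 = 2362

2362 gold


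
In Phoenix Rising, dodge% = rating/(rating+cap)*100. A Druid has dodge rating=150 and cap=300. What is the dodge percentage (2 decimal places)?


dodge% = 150 / (150 + 300) * 100
= 150 / 450 * 100
= 0.333333 * 100
= 33.33%

33.33%


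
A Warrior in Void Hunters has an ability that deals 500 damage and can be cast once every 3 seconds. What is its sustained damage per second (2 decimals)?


DPS = damage / cooldown
= 500 / 3
= 166.67

166.67 DPS


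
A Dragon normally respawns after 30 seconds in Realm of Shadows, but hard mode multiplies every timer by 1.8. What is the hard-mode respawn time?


Respawn time = base * multiplier
= 30 * 1.8
= 54.0 seconds

54.0 seconds


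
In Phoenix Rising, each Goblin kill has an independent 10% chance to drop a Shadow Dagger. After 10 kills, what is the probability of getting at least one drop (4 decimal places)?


P(at least one) = 1 - P(none) = 1 - (1-p)^n
p = 10/100 = 0.1
1 - p = 0.9
(1 - p)^10 = 0.9^10 = 0.348678
P(at least one) = 1 - 0.348678 = 0.6513

0.6513


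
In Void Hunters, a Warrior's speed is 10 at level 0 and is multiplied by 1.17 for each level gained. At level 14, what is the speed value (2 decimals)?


value = base * growth^level
= 10 * 1.17^14
= 10 * 9.007454
= 90.07

90.07 speed


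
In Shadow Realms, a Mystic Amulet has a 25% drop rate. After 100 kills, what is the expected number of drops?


Expected drops = kills * (drop_rate / 100)
= 100 * (25 / 100)
= 100 * 0.25
= 25.0

25.0 drops


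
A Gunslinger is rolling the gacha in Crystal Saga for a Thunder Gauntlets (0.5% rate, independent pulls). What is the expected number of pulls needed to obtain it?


Expected pulls for a geometric distribution = 1/p = 100 / rate%
= 100 / 0.5
= 200.0

200.0 pulls


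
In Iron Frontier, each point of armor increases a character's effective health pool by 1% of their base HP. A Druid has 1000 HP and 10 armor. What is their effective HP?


EHP = 1000 * (1 + 10/100)
= 1000 * (1 + 0.1)
= 1000 * 1.1
= 1100.0

1100.0 EHP


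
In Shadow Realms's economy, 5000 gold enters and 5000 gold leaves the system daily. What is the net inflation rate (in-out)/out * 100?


Net gold = 5000 - 5000 = 0
Inflation rate = net / sunk * 100 = 0 / 5000 * 100
= 0.0 * 100
= 0.00%

0.00%


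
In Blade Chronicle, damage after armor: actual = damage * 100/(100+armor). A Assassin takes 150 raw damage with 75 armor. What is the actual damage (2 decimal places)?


actual = 150 * 100 / (100 + 75)
= 150 * 100 / 175
= 15000 / 175
= 85.71

85.71 damage


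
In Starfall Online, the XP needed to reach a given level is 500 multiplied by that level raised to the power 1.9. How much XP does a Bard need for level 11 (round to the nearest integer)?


XP = 500 * level^1.9
Substitute level = 11:
XP = 500 * 11^1.9
= 500 * 95.202
= 47601

47601 XP


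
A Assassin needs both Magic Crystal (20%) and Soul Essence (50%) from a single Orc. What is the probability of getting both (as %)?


For independent events, P(both) = P(A) * P(B)
= 20% * 50%
= 1000 / 100 %
= 10.0%

10.0%


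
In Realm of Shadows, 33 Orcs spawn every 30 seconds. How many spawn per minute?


Spawns per minute = count * (60 / interval)
= 33 * (60 / 30)
= 33 * 2.0
= 66.0

66.0 per minute


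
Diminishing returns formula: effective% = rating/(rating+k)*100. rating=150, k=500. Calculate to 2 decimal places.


effective% = rating / (rating + k) * 100
= 150 / (150 + 500) * 100
= 150 / 650 * 100
= 0.230769 * 100
= 23.08%

23.08%


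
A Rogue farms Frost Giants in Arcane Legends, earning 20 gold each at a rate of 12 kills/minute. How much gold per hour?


Gold per minute = 20 * 12 = 240
Gold per hour = 240 * 60 = 14400

14400 gold/hour


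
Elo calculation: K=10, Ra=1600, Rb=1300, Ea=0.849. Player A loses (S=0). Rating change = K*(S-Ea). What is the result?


Elo update: delta = K * (S - Ea), where S = 0 (loses)
S - Ea = 0 - 0.849 = -0.849
Rating change = 10 * -0.849
= -8.49

-8.49 rating points


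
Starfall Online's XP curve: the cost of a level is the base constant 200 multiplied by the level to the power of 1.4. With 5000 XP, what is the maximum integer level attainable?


XP = 200 * level^1.4, so level = (XP / 200)^(1/1.4)
= (5000 / 200)^(1/1.4)
= 25.0^0.7143
= 9.9662
Floor: level = 9

level 9


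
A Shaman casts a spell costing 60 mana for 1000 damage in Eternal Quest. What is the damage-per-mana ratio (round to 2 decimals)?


Efficiency = damage / mana
= 1000 / 60
= 16.67

16.67 dmg/mana


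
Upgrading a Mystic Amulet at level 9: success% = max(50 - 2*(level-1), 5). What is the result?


raw_rate = 50 - 2 * (9 - 1)
= 50 - 2 * 8
= 50 - 16
= 34
Apply floor: max(34, 5) = 34%

34%


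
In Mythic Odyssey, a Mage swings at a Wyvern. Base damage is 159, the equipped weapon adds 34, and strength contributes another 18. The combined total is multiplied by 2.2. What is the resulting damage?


Sum base + weapon + str = 159 + 34 + 18 = 211
Multiply by 2.2:
211 * 2.2 = 464.2

464.2 damage


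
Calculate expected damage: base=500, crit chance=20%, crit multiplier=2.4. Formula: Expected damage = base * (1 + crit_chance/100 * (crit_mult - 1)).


E[dmg] = base * (1 + crit_chance * (crit_mult - 1))
cc as decimal = 20/100 = 0.2
cm - 1 = 2.4 - 1 = 1.4
Bonus factor = 0.2 * 1.4 = 0.28
Total multiplier = 1 + 0.28 = 1.28
Expected damage = 500 * 1.28 = 640.00

640.00 damage


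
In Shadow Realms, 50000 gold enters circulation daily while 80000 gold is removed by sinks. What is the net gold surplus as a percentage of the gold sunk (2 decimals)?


Net gold = 50000 - 80000 = -30000
Inflation rate = net / sunk * 100 = -30000 / 80000 * 100
= -0.375 * 100
= -37.50%

-37.50%


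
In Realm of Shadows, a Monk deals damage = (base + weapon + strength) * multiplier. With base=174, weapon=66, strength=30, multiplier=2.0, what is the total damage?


Sum base + weapon + str = 174 + 66 + 30 = 270
Multiply by 2.0:
270 * 2.0 = 540.0

540.0 damage


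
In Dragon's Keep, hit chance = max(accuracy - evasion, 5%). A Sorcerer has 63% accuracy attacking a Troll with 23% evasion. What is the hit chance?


accuracy - evasion = 63 - 23 = 40
Apply floor: max(40, 5) = 40
Hit chance = 40%

40%


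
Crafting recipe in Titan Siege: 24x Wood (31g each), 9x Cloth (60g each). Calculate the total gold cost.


Cost breakdown:
  Wood: 24 * 31 = 744
  Cloth: 9 * 60 = 540
Total = 744 + 540 = 1284

1284 gold


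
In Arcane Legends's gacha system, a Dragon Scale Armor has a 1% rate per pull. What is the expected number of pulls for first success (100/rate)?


Expected pulls for a geometric distribution = 1/p = 100 / rate%
= 100 / 1
= 100.0

100.0 pulls


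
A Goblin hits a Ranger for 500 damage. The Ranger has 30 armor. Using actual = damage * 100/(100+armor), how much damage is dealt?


actual = 500 * 100 / (100 + 30)
= 500 * 100 / 130
= 50000 / 130
= 384.62

384.62 damage


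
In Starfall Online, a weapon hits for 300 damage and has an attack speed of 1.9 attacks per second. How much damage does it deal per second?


DPS = damage * attack_speed
= 300 * 1.9
= 570.0

570.0 DPS


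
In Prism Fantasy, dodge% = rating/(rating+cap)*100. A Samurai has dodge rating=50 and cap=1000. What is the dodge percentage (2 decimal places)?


dodge% = 50 / (50 + 1000) * 100
= 50 / 1050 * 100
= 0.047619 * 100
= 4.76%

4.76%


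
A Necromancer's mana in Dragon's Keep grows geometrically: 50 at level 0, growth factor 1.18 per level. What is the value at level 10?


value = base * growth^level
= 50 * 1.18^10
= 50 * 5.233836
= 261.69

261.69 mana


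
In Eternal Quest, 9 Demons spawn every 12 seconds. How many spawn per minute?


Spawns per minute = count * (60 / interval)
= 9 * (60 / 12)
= 9 * 5.0
= 45.0

45.0 per minute


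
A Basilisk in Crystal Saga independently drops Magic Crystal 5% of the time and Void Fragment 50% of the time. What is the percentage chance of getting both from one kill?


For independent events, P(both) = P(A) * P(B)
= 5% * 50%
= 250 / 100 %
= 2.5%

2.5%


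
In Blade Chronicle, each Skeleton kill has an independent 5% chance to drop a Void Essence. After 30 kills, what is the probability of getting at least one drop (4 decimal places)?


P(at least one) = 1 - P(none) = 1 - (1-p)^n
p = 5/100 = 0.05
1 - p = 0.95
(1 - p)^30 = 0.95^30 = 0.214639
P(at least one) = 1 - 0.214639 = 0.7854

0.7854


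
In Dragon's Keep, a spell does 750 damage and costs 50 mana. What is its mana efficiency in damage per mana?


Efficiency = damage / mana
= 750 / 50
= 15.00

15.00 dmg/mana


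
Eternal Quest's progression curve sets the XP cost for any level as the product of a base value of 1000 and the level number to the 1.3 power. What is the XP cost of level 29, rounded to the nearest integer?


XP = 1000 * level^1.3
Substitute level = 29:
XP = 1000 * 29^1.3
= 1000 * 79.63746
= 79637

79637 XP


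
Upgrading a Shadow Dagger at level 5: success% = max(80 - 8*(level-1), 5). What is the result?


raw_rate = 80 - 8 * (5 - 1)
= 80 - 8 * 4
= 80 - 32
= 48
Apply floor: max(48, 5) = 48%

48%


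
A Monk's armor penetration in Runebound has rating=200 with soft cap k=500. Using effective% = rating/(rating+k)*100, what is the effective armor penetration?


effective% = rating / (rating + k) * 100
= 200 / (200 + 500) * 100
= 200 / 700 * 100
= 0.285714 * 100
= 28.57%

28.57%


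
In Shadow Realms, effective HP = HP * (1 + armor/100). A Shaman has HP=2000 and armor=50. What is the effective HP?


EHP = 2000 * (1 + 50/100)
= 2000 * (1 + 0.5)
= 2000 * 1.5
= 3000.0

3000.0 EHP


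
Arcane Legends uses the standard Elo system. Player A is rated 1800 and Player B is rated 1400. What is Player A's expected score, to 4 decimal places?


Elo expected score: Ea = 1/(1 + 10^((Rb-Ra)/400))
Rb - Ra = 1400 - 1800 = -400
(Rb-Ra)/400 = -400/400 = -1.0
10^-1.0 = 0.1
Ea = 1/(1 + 0.1) = 1/1.1 = 0.9091

0.9091


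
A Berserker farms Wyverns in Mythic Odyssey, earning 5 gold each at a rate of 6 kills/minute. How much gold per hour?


Gold per minute = 5 * 6 = 30
Gold per hour = 30 * 60 = 1800

1800 gold/hour


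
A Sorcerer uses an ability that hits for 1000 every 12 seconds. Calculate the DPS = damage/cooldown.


DPS = damage / cooldown
= 1000 / 12
= 83.33

83.33 DPS


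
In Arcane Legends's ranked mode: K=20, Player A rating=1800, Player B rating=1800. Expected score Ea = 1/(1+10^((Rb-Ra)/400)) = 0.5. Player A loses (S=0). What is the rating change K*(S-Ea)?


Elo update: delta = K * (S - Ea), where S = 0 (loses)
S - Ea = 0 - 0.5 = -0.5
Rating change = 20 * -0.5
= -10.00

-10.00 rating points


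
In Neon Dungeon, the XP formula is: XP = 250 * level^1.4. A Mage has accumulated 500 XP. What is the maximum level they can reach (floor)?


XP = 250 * level^1.4, so level = (XP / 250)^(1/1.4)
= (500 / 250)^(1/1.4)
= 2.0^0.7143
= 1.6407
Floor: level = 1

level 1


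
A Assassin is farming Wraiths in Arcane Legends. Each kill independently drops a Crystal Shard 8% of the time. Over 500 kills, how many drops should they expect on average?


Expected drops = kills * (drop_rate / 100)
= 500 * (8 / 100)
= 500 * 0.08
= 40.0

40.0 drops


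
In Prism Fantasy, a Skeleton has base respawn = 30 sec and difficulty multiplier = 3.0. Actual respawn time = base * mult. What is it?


Respawn time = base * multiplier
= 30 * 3.0
= 90.0 seconds

90.0 seconds


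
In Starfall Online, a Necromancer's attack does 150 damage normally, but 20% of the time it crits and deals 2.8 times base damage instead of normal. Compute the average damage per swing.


E[dmg] = base * (1 + crit_chance * (crit_mult - 1))
cc as decimal = 20/100 = 0.2
cm - 1 = 2.8 - 1 = 1.8
Bonus factor = 0.2 * 1.8 = 0.36
Total multiplier = 1 + 0.36 = 1.36
Expected damage = 150 * 1.36 = 204.00

204.00 damage


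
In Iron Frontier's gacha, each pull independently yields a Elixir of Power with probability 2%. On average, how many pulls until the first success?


Expected pulls for a geometric distribution = 1/p = 100 / rate%
= 100 / 2
= 50.0

50.0 pulls


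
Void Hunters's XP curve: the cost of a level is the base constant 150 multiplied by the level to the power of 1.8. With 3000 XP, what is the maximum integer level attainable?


XP = 150 * level^1.8, so level = (XP / 150)^(1/1.8)
= (3000 / 150)^(1/1.8)
= 20.0^0.5556
= 5.282
Floor: level = 5

level 5


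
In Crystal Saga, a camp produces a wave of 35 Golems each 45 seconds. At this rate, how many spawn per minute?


Spawns per minute = count * (60 / interval)
= 35 * (60 / 45)
= 35 * 1.3333
= 46.67

46.67 per minute


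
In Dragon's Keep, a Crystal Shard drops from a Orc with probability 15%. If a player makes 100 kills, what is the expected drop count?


Expected drops = kills * (drop_rate / 100)
= 100 * (15 / 100)
= 100 * 0.15
= 15.0

15.0 drops


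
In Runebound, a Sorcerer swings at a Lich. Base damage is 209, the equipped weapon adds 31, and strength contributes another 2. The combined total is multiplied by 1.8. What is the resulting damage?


Sum base + weapon + str = 209 + 31 + 2 = 242
Multiply by 1.8:
242 * 1.8 = 435.6

435.6 damage


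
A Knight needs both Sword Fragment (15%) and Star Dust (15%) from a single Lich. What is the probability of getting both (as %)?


For independent events, P(both) = P(A) * P(B)
= 15% * 15%
= 225 / 100 %
= 2.25%

2.25%


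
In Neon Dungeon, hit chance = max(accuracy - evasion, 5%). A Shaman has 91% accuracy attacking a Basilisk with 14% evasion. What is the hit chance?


accuracy - evasion = 91 - 14 = 77
Apply floor: max(77, 5) = 77
Hit chance = 77%

77%


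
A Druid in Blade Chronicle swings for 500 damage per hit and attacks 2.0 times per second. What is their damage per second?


DPS = damage * attack_speed
= 500 * 2.0
= 1000.0

1000.0 DPS


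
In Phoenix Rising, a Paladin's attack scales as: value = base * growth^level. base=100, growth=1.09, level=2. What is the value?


value = base * growth^level
= 100 * 1.09^2
= 100 * 1.1881
= 118.81

118.81 attack


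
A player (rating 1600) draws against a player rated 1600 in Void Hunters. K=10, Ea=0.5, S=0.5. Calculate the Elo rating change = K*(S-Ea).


Elo update: delta = K * (S - Ea), where S = 0.5 (draws)
S - Ea = 0.5 - 0.5 = 0.0
Rating change = 10 * 0.0
= 0.00

0.00 rating points


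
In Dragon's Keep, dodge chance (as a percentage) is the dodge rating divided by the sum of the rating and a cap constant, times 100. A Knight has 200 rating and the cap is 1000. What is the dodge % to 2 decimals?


dodge% = 200 / (200 + 1000) * 100
= 200 / 1200 * 100
= 0.166667 * 100
= 16.67%

16.67%


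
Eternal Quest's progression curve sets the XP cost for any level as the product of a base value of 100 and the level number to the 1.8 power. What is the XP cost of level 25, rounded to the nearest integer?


XP = 100 * level^1.8
Substitute level = 25:
XP = 100 * 25^1.8
= 100 * 328.316
= 32832

32832 XP


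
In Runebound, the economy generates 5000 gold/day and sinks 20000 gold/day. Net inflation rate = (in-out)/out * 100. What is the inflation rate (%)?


Net gold = 5000 - 20000 = -15000
Inflation rate = net / sunk * 100 = -15000 / 20000 * 100
= -0.75 * 100
= -75.00%

-75.00%


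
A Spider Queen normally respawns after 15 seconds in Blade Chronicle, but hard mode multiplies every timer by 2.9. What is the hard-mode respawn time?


Respawn time = base * multiplier
= 15 * 2.9
= 43.5 seconds

43.5 seconds


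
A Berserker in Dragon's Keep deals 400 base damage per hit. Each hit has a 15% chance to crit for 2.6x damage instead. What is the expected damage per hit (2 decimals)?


E[dmg] = base * (1 + crit_chance * (crit_mult - 1))
cc as decimal = 15/100 = 0.15
cm - 1 = 2.6 - 1 = 1.6
Bonus factor = 0.15 * 1.6 = 0.24
Total multiplier = 1 + 0.24 = 1.24
Expected damage = 400 * 1.24 = 496.00

496.00 damage


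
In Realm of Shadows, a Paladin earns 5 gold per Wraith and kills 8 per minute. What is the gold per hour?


Gold per minute = 5 * 8 = 40
Gold per hour = 40 * 60 = 2400

2400 gold/hour


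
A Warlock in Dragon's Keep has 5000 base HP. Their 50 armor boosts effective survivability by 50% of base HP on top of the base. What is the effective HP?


EHP = 5000 * (1 + 50/100)
= 5000 * (1 + 0.5)
= 5000 * 1.5
= 7500.0

7500.0 EHP


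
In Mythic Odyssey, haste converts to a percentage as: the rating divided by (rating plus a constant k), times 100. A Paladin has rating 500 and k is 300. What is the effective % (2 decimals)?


effective% = rating / (rating + k) * 100
= 500 / (500 + 300) * 100
= 500 / 800 * 100
= 0.625 * 100
= 62.50%

62.50%


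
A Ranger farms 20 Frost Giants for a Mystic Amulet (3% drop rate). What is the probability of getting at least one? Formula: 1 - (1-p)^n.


P(at least one) = 1 - P(none) = 1 - (1-p)^n
p = 3/100 = 0.03
1 - p = 0.97
(1 - p)^20 = 0.97^20 = 0.543794
P(at least one) = 1 - 0.543794 = 0.4562

0.4562


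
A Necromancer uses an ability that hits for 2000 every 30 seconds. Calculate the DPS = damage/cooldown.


DPS = damage / cooldown
= 2000 / 30
= 66.67

66.67 DPS


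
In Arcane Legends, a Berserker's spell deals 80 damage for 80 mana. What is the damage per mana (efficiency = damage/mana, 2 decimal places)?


Efficiency = damage / mana
= 80 / 80
= 1.00

1.00 dmg/mana


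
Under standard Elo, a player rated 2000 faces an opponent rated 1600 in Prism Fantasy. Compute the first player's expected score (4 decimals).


Elo expected score: Ea = 1/(1 + 10^((Rb-Ra)/400))
Rb - Ra = 1600 - 2000 = -400
(Rb-Ra)/400 = -400/400 = -1.0
10^-1.0 = 0.1
Ea = 1/(1 + 0.1) = 1/1.1 = 0.9091

0.9091


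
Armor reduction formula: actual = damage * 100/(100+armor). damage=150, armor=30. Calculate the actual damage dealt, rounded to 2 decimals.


actual = 150 * 100 / (100 + 30)
= 150 * 100 / 130
= 15000 / 130
= 115.38

115.38 damage


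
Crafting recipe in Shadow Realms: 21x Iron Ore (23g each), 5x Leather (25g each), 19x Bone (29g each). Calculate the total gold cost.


Cost breakdown:
  Iron Ore: 21 * 23 = 483
  Leather: 5 * 25 = 125
  Bone: 19 * 29 = 551
Total = 483 + 125 + 551 = 1159

1159 gold


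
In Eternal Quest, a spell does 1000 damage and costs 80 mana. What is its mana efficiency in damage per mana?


Efficiency = damage / mana
= 1000 / 80
= 12.50

12.50 dmg/mana


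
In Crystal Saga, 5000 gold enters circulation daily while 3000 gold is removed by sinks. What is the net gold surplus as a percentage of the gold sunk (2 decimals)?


Net gold = 5000 - 3000 = 2000
Inflation rate = net / sunk * 100 = 2000 / 3000 * 100
= 0.666667 * 100
= 66.67%

66.67%


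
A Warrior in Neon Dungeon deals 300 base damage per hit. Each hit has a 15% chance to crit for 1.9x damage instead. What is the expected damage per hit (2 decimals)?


E[dmg] = base * (1 + crit_chance * (crit_mult - 1))
cc as decimal = 15/100 = 0.15
cm - 1 = 1.9 - 1 = 0.9
Bonus factor = 0.15 * 0.9 = 0.135
Total multiplier = 1 + 0.135 = 1.135
Expected damage = 300 * 1.135 = 340.50

340.50 damage


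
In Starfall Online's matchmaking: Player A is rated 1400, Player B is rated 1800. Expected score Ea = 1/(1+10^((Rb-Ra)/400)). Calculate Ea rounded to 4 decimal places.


Elo expected score: Ea = 1/(1 + 10^((Rb-Ra)/400))
Rb - Ra = 1800 - 1400 = 400
(Rb-Ra)/400 = 400/400 = 1.0
10^1.0 = 10.0
Ea = 1/(1 + 10.0) = 1/11.0 = 0.0909

0.0909


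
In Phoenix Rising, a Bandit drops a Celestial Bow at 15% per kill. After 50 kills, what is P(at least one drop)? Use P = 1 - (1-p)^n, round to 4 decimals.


P(at least one) = 1 - P(none) = 1 - (1-p)^n
p = 15/100 = 0.15
1 - p = 0.85
(1 - p)^50 = 0.85^50 = 0.000296
P(at least one) = 1 - 0.000296 = 0.9997

0.9997


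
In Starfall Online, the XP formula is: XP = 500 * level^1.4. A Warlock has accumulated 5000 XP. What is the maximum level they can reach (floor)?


XP = 500 * level^1.4, so level = (XP / 500)^(1/1.4)
= (5000 / 500)^(1/1.4)
= 10.0^0.7143
= 5.1795
Floor: level = 5

level 5


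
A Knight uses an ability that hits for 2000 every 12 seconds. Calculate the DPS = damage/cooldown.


DPS = damage / cooldown
= 2000 / 12
= 166.67

166.67 DPS


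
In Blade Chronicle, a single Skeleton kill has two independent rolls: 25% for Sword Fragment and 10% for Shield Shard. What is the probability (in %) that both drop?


For independent events, P(both) = P(A) * P(B)
= 25% * 10%
= 250 / 100 %
= 2.5%

2.5%


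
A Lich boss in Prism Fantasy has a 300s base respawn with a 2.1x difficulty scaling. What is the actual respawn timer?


Respawn time = base * multiplier
= 300 * 2.1
= 630.0 seconds

630.0 seconds


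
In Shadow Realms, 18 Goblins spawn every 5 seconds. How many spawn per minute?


Spawns per minute = count * (60 / interval)
= 18 * (60 / 5)
= 18 * 12.0
= 216.0

216.0 per minute


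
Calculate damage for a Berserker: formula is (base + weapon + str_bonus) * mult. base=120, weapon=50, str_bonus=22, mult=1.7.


Sum base + weapon + str = 120 + 50 + 22 = 192
Multiply by 1.7:
192 * 1.7 = 326.4

326.4 damage


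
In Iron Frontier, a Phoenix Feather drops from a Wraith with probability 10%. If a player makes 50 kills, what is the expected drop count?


Expected drops = kills * (drop_rate / 100)
= 50 * (10 / 100)
= 50 * 0.1
= 5.0

5.0 drops


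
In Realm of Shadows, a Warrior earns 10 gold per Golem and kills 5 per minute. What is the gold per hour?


Gold per minute = 10 * 5 = 50
Gold per hour = 50 * 60 = 3000

3000 gold/hour


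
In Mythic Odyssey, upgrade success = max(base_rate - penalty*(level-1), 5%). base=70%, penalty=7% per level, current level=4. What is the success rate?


raw_rate = 70 - 7 * (4 - 1)
= 70 - 7 * 3
= 70 - 21
= 49
Apply floor: max(49, 5) = 49%

49%


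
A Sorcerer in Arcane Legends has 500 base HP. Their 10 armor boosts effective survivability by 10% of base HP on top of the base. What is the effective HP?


EHP = 500 * (1 + 10/100)
= 500 * (1 + 0.1)
= 500 * 1.1
= 550.0

550.0 EHP


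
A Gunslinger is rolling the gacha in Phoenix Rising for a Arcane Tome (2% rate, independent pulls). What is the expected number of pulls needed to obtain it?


Expected pulls for a geometric distribution = 1/p = 100 / rate%
= 100 / 2
= 50.0

50.0 pulls


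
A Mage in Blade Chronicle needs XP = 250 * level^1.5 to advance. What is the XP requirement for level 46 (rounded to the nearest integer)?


XP = 250 * level^1.5
Substitute level = 46:
XP = 250 * 46^1.5
= 250 * 311.9872
= 77997

77997 XP


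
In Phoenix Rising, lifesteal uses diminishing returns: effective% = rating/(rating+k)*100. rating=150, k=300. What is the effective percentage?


effective% = rating / (rating + k) * 100
= 150 / (150 + 300) * 100
= 150 / 450 * 100
= 0.333333 * 100
= 33.33%

33.33%


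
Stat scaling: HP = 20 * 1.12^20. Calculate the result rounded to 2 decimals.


value = base * growth^level
= 20 * 1.12^20
= 20 * 9.646293
= 192.93

192.93 HP


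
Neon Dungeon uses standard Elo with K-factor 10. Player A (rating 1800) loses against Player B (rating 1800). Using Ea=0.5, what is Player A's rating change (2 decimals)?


Elo update: delta = K * (S - Ea), where S = 0 (loses)
S - Ea = 0 - 0.5 = -0.5
Rating change = 10 * -0.5
= -5.00

-5.00 rating points


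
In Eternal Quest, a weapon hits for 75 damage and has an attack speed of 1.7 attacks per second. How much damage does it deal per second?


DPS = damage * attack_speed
= 75 * 1.7
= 127.5

127.5 DPS


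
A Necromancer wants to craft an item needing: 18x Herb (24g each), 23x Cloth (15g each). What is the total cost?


Cost breakdown:
  Herb: 18 * 24 = 432
  Cloth: 23 * 15 = 345
Total = 432 + 345 = 777

777 gold


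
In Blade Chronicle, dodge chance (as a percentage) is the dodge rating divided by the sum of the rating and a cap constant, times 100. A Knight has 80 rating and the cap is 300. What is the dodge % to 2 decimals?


dodge% = 80 / (80 + 300) * 100
= 80 / 380 * 100
= 0.210526 * 100
= 21.05%

21.05%


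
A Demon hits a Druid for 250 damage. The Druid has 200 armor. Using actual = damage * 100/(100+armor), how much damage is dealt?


actual = 250 * 100 / (100 + 200)
= 250 * 100 / 300
= 25000 / 300
= 83.33

83.33 damage


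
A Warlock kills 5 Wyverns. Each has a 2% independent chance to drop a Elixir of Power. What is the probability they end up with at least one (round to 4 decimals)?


P(at least one) = 1 - P(none) = 1 - (1-p)^n
p = 2/100 = 0.02
1 - p = 0.98
(1 - p)^5 = 0.98^5 = 0.903921
P(at least one) = 1 - 0.903921 = 0.0961

0.0961


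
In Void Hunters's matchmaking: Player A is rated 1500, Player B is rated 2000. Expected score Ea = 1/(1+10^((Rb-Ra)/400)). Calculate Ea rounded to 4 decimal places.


Elo expected score: Ea = 1/(1 + 10^((Rb-Ra)/400))
Rb - Ra = 2000 - 1500 = 500
(Rb-Ra)/400 = 500/400 = 1.25
10^1.25 = 17.782794
Ea = 1/(1 + 17.782794) = 1/18.782794 = 0.0532

0.0532


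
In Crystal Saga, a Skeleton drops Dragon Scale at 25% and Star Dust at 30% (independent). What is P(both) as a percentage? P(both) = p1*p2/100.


For independent events, P(both) = P(A) * P(B)
= 25% * 30%
= 750 / 100 %
= 7.5%

7.5%


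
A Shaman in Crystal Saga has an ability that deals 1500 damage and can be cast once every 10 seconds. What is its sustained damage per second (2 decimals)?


DPS = damage / cooldown
= 1500 / 10
= 150.00

150.00 DPS


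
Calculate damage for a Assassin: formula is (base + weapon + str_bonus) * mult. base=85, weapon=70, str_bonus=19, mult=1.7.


Sum base + weapon + str = 85 + 70 + 19 = 174
Multiply by 1.7:
174 * 1.7 = 295.8

295.8 damage


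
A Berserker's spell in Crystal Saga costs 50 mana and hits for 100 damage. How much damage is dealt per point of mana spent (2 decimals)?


Efficiency = damage / mana
= 100 / 50
= 2.00

2.00 dmg/mana


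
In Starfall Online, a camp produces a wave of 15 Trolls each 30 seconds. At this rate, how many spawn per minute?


Spawns per minute = count * (60 / interval)
= 15 * (60 / 30)
= 15 * 2.0
= 30.0

30.0 per minute


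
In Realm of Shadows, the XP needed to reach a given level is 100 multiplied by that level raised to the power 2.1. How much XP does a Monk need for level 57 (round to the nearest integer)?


XP = 100 * level^2.1
Substitute level = 57:
XP = 100 * 57^2.1
= 100 * 4867.8501
= 486785

486785 XP


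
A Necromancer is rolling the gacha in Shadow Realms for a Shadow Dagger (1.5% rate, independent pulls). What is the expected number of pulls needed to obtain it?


Expected pulls for a geometric distribution = 1/p = 100 / rate%
= 100 / 1.5
= 66.67

66.67 pulls


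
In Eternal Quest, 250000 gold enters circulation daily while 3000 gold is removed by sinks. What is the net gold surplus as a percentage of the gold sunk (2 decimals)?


Net gold = 250000 - 3000 = 247000
Inflation rate = net / sunk * 100 = 247000 / 3000 * 100
= 82.333333 * 100
= 8233.33%

8233.33%


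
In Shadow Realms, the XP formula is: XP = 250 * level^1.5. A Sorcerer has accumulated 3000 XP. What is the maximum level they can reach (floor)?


XP = 250 * level^1.5, so level = (XP / 250)^(1/1.5)
= (3000 / 250)^(1/1.5)
= 12.0^0.6667
= 5.2415
Floor: level = 5

level 5


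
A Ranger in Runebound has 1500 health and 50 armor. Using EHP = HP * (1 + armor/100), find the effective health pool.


EHP = 1500 * (1 + 50/100)
= 1500 * (1 + 0.5)
= 1500 * 1.5
= 2250.0

2250.0 EHP


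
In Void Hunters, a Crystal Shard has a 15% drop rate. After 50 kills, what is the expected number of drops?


Expected drops = kills * (drop_rate / 100)
= 50 * (15 / 100)
= 50 * 0.15
= 7.5

7.5 drops


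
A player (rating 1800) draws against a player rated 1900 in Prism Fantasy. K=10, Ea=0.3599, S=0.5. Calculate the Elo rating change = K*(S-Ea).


Elo update: delta = K * (S - Ea), where S = 0.5 (draws)
S - Ea = 0.5 - 0.3599 = 0.1401
Rating change = 10 * 0.1401
= 1.40

1.40 rating points


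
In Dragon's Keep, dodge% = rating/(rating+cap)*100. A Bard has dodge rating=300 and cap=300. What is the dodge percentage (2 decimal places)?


dodge% = 300 / (300 + 300) * 100
= 300 / 600 * 100
= 0.5 * 100
= 50.00%

50.00%


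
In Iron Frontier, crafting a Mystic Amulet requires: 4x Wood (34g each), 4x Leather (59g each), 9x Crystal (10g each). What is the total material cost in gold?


Cost breakdown:
  Wood: 4 * 34 = 136
  Leather: 4 * 59 = 236
  Crystal: 9 * 10 = 90
Total = 136 + 236 + 90 = 462

462 gold


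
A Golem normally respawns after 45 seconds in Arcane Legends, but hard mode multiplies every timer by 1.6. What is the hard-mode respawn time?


Respawn time = base * multiplier
= 45 * 1.6
= 72.0 seconds

72.0 seconds


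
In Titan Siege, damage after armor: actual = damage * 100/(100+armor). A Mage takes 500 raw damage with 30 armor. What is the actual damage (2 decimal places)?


actual = 500 * 100 / (100 + 30)
= 500 * 100 / 130
= 50000 / 130
= 384.62

384.62 damage


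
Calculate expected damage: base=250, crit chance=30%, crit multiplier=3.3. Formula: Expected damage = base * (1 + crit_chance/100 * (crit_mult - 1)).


E[dmg] = base * (1 + crit_chance * (crit_mult - 1))
cc as decimal = 30/100 = 0.3
cm - 1 = 3.3 - 1 = 2.3
Bonus factor = 0.3 * 2.3 = 0.69
Total multiplier = 1 + 0.69 = 1.69
Expected damage = 250 * 1.69 = 422.50

422.50 damage


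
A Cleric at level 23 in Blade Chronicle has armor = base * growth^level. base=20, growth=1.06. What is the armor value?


value = base * growth^level
= 20 * 1.06^23
= 20 * 3.8197497
= 76.39

76.39 armor


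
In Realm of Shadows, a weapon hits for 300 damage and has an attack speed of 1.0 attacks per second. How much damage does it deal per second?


DPS = damage * attack_speed
= 300 * 1.0
= 300.0

300.0 DPS


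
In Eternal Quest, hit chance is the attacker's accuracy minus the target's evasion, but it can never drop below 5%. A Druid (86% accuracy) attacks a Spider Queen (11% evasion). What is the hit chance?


accuracy - evasion = 86 - 11 = 75
Apply floor: max(75, 5) = 75
Hit chance = 75%

75%


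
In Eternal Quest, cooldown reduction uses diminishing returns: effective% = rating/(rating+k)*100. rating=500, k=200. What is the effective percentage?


effective% = rating / (rating + k) * 100
= 500 / (500 + 200) * 100
= 500 / 700 * 100
= 0.714286 * 100
= 71.43%

71.43%


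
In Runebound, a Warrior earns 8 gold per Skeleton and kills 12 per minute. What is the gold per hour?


Gold per minute = 8 * 12 = 96
Gold per hour = 96 * 60 = 5760

5760 gold/hour


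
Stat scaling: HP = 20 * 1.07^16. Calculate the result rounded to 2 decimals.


value = base * growth^level
= 20 * 1.07^16
= 20 * 2.952164
= 59.04

59.04 HP


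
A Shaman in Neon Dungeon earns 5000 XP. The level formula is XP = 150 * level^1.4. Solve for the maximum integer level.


XP = 150 * level^1.4, so level = (XP / 150)^(1/1.4)
= (5000 / 150)^(1/1.4)
= 33.3333^0.7143
= 12.2397
Floor: level = 12

level 12


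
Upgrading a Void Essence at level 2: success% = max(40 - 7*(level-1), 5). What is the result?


raw_rate = 40 - 7 * (2 - 1)
= 40 - 7 * 1
= 40 - 7
= 33
Apply floor: max(33, 5) = 33%

33%


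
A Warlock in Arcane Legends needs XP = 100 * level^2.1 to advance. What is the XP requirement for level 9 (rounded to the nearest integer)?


XP = 100 * level^2.1
Substitute level = 9:
XP = 100 * 9^2.1
= 100 * 100.9042
= 10090

10090 XP


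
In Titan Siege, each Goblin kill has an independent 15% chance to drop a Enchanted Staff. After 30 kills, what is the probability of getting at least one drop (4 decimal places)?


P(at least one) = 1 - P(none) = 1 - (1-p)^n
p = 15/100 = 0.15
1 - p = 0.85
(1 - p)^30 = 0.85^30 = 0.007631
P(at least one) = 1 - 0.007631 = 0.9924

0.9924


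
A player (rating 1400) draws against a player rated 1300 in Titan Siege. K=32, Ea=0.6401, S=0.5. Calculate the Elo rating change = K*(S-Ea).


Elo update: delta = K * (S - Ea), where S = 0.5 (draws)
S - Ea = 0.5 - 0.6401 = -0.1401
Rating change = 32 * -0.1401
= -4.48

-4.48 rating points


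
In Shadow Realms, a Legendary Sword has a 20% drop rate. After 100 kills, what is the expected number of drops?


Expected drops = kills * (drop_rate / 100)
= 100 * (20 / 100)
= 100 * 0.2
= 20.0

20.0 drops


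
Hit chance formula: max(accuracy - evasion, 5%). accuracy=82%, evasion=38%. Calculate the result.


accuracy - evasion = 82 - 38 = 44
Apply floor: max(44, 5) = 44
Hit chance = 44%

44%


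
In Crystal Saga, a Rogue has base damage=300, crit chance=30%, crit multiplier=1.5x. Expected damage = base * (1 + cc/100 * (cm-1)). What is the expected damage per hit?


E[dmg] = base * (1 + crit_chance * (crit_mult - 1))
cc as decimal = 30/100 = 0.3
cm - 1 = 1.5 - 1 = 0.5
Bonus factor = 0.3 * 0.5 = 0.15
Total multiplier = 1 + 0.15 = 1.15
Expected damage = 300 * 1.15 = 345.00

345.00 damage


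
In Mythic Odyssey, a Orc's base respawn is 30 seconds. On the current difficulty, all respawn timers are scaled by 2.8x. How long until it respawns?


Respawn time = base * multiplier
= 30 * 2.8
= 84.0 seconds

84.0 seconds


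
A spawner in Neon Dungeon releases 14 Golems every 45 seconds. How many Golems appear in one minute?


Spawns per minute = count * (60 / interval)
= 14 * (60 / 45)
= 14 * 1.3333
= 18.67

18.67 per minute


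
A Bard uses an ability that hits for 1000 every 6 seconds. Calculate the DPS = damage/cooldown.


DPS = damage / cooldown
= 1000 / 6
= 166.67

166.67 DPS
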